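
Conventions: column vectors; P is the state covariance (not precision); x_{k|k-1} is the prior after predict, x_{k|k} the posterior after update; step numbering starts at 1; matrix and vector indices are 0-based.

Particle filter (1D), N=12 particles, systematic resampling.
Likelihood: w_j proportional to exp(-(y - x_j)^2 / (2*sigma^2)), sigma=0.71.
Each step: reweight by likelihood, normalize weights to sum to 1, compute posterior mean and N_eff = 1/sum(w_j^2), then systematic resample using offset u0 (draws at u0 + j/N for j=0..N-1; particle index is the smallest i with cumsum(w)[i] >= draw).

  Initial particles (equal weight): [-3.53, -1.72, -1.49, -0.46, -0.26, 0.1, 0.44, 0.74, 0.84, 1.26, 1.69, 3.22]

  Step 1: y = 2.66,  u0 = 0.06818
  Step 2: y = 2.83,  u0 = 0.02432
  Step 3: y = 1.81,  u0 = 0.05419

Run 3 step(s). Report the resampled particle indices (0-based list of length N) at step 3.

resampled_idx = [0, 0, 0, 1, 1, 1, 2, 3, 5, 7, 9, 11]

step 1: w=[0.0000, 0.0000, 0.0000, 0.0000, 0.0002, 0.0011, 0.0056, 0.0192, 0.0279, 0.1067, 0.2931, 0.5461]  mean=2.4285  Neff=2.5207  idx=[9, 9, 10, 10, 10, 11, 11, 11, 11, 11, 11, 11]
step 2: w=[0.0124, 0.0124, 0.0393, 0.0393, 0.0393, 0.1225, 0.1225, 0.1225, 0.1225, 0.1225, 0.1225, 0.1225]  mean=2.9914  Neff=9.0926  idx=[1, 4, 5, 6, 6, 7, 8, 8, 9, 10, 10, 11]
step 3: w=[0.2375, 0.3161, 0.0446, 0.0446, 0.0446, 0.0446, 0.0446, 0.0446, 0.0446, 0.0446, 0.0446, 0.0446]  mean=2.2707  Neff=5.6727  idx=[0, 0, 0, 1, 1, 1, 2, 3, 5, 7, 9, 11]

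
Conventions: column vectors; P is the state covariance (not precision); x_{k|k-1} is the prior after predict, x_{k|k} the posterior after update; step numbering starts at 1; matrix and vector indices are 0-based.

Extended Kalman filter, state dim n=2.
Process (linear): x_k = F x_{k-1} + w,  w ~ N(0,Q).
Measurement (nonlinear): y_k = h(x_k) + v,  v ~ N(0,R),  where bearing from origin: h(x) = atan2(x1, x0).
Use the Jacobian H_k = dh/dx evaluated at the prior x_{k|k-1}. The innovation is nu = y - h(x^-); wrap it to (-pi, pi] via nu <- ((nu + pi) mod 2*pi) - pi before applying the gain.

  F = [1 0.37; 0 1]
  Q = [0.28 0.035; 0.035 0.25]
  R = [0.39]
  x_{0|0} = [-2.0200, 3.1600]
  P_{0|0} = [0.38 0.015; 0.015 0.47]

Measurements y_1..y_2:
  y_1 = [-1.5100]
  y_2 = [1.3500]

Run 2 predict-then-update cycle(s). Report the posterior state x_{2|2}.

x_post = [-0.8777, 2.7996]

step 1: x^-=[-0.8508, 3.1600]  P^-=[0.7354 0.2239; 0.2239 0.7200]  H_jac=[-0.2951 -0.0794]  S=[0.4691]  K=[-0.5005; -0.2628]  nu=[2.9394]  x^+=[-2.3221, 2.3876]  P^+=[0.6179 0.1622; 0.1622 0.6876]
step 2: x^-=[-1.4387, 2.3876]  P^-=[1.1121 0.4516; 0.4516 0.9376]  H_jac=[-0.3073 -0.1852]  S=[0.5785]  K=[-0.7352; -0.5399]  nu=[-0.7631]  x^+=[-0.8777, 2.7996]  P^+=[0.7994 0.2220; 0.2220 0.7689]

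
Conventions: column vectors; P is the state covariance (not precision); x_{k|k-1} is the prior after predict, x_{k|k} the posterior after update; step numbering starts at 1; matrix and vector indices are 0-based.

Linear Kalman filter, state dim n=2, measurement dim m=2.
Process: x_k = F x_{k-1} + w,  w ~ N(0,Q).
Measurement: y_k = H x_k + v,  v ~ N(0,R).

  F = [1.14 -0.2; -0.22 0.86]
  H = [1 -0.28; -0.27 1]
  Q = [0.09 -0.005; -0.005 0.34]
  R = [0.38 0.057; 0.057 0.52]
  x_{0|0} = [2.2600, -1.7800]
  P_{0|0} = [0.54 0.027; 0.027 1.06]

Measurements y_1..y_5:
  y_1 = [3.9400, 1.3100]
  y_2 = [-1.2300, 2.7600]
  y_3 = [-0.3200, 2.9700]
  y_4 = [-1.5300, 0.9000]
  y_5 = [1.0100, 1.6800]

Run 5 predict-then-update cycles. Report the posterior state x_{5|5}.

step 1: x^-=[2.9324, -2.0280]  P^-=[0.8219 -0.2951; -0.2951 1.1399]  S=[1.4565 -0.8015; -0.8015 1.8792]  K=[0.6136 -0.0134; -0.0844 0.6130]  nu=[0.4398, 4.1297]  x^+=[3.1469, 0.4664]  P^+=[0.2599 0.0982; 0.0982 0.3405]
step 2: x^-=[3.4942, -0.2912]  P^-=[0.3966 -0.0282; -0.0282 0.5672]  S=[0.8369 -0.2392; -0.2392 1.1313]  K=[0.4781 -0.0185; -0.0832 0.4905]  nu=[-4.8058, 3.9947]  x^+=[1.1229, 2.0681]  P^+=[0.2007 0.0718; 0.0718 0.2697]
step 3: x^-=[0.8665, 1.5316]  P^-=[0.3289 -0.0281; -0.0281 0.5220]  S=[0.7656 -0.2082; -0.2082 1.0812]  K=[0.4332 -0.0247; -0.0997 0.4706]  nu=[-0.7576, 1.6724]  x^+=[0.4969, 2.3942]  P^+=[0.1801 0.0605; 0.0605 0.2554]
step 4: x^-=[0.0876, 1.9497]  P^-=[0.3067 -0.0322; -0.0322 0.5147]  S=[0.7451 -0.2045; -0.2045 1.0744]  K=[0.4161 -0.0278; -0.1085 0.4665]  nu=[-1.0717, -1.0260]  x^+=[-0.3298, 1.5874]  P^+=[0.1722 0.0557; 0.0557 0.2514]
step 5: x^-=[-0.6935, 1.4377]  P^-=[0.2984 -0.0343; -0.0343 0.5132]  S=[0.7378 -0.2042; -0.2042 1.0735]  K=[0.4093 -0.0292; -0.1125 0.4653]  nu=[2.1060, 0.0551]  x^+=[0.1670, 1.2264]  P^+=[0.1689 0.0538; 0.0538 0.2501]

x_post = [0.1670, 1.2264]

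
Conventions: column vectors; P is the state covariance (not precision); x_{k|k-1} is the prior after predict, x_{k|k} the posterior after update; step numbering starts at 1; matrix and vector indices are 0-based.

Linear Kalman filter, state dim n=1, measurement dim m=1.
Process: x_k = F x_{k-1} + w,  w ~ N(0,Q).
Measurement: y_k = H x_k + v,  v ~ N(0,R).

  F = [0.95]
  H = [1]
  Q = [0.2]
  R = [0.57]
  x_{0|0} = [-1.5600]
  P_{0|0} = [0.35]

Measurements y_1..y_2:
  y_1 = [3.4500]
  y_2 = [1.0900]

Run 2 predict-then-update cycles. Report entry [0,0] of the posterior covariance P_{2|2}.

P_post[0,0] = 0.2497

step 1: x^-=[-1.4820]  P^-=[0.5159]  S=[1.0859]  K=[0.4751]  nu=[4.9320]  x^+=[0.8611]  P^+=[0.2708]
step 2: x^-=[0.8180]  P^-=[0.4444]  S=[1.0144]  K=[0.4381]  nu=[0.2720]  x^+=[0.9372]  P^+=[0.2497]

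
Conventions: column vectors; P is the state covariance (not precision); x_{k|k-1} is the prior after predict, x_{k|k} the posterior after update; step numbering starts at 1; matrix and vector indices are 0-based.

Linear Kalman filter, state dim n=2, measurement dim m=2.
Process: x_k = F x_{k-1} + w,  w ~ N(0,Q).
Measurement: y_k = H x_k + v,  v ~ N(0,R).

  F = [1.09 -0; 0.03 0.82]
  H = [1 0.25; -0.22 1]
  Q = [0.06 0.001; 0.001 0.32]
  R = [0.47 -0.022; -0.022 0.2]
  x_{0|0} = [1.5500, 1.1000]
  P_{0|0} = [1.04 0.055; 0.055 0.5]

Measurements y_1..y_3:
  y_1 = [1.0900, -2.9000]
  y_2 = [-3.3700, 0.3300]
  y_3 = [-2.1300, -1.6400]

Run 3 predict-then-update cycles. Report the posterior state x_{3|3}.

x_post = [-1.1476, -1.5231]

step 1: x^-=[1.6895, 0.9485]  P^-=[1.2956 0.0842; 0.0842 0.6598]  S=[1.8489 -0.0625; -0.0625 0.8855]  K=[0.7061 -0.1770; 0.1596 0.7355]  nu=[-0.8366, -3.4768]  x^+=[1.7140, -1.7423]  P^+=[0.3303 0.0217; 0.0217 0.1484]
step 2: x^-=[1.8683, -1.3772]  P^-=[0.4525 0.0312; 0.0312 0.4211]  S=[0.9644 0.0133; 0.0133 0.6293]  K=[0.4789 -0.1186; 0.1325 0.6555]  nu=[-4.8940, 2.1183]  x^+=[-0.7267, -0.6374]  P^+=[0.2239 0.0150; 0.0150 0.1315]
step 3: x^-=[-0.7921, -0.5445]  P^-=[0.3261 0.0217; 0.0217 0.4094]  S=[0.8325 0.0291; 0.0291 0.6156]  K=[0.4017 -0.1002; 0.1262 0.6513]  nu=[-1.2017, -1.2698]  x^+=[-1.1476, -1.5231]  P^+=[0.1879 0.0124; 0.0124 0.1302]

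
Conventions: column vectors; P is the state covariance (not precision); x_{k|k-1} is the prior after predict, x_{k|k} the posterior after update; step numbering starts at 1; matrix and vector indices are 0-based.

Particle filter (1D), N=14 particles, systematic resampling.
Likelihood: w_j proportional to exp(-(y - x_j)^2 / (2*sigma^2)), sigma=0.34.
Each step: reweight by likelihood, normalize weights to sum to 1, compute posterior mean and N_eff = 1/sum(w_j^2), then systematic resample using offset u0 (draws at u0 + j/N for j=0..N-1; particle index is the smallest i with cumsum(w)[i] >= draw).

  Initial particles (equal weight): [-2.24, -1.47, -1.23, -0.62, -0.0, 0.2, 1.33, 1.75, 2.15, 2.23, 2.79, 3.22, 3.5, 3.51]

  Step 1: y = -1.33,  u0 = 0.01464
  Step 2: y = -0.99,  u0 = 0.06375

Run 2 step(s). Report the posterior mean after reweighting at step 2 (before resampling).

post_mean = -1.3071

step 1: w=[0.0138, 0.4553, 0.4746, 0.0560, 0.0002, 0.0000, 0.0000, 0.0000, 0.0000, 0.0000, 0.0000, 0.0000, 0.0000, 0.0000]  mean=-1.3187  Neff=2.2940  idx=[1, 1, 1, 1, 1, 1, 1, 2, 2, 2, 2, 2, 2, 2]
step 2: w=[0.0459, 0.0459, 0.0459, 0.0459, 0.0459, 0.0459, 0.0459, 0.0969, 0.0969, 0.0969, 0.0969, 0.0969, 0.0969, 0.0969]  mean=-1.3071  Neff=12.4156  idx=[1, 2, 4, 6, 7, 8, 8, 9, 10, 10, 11, 12, 13, 13]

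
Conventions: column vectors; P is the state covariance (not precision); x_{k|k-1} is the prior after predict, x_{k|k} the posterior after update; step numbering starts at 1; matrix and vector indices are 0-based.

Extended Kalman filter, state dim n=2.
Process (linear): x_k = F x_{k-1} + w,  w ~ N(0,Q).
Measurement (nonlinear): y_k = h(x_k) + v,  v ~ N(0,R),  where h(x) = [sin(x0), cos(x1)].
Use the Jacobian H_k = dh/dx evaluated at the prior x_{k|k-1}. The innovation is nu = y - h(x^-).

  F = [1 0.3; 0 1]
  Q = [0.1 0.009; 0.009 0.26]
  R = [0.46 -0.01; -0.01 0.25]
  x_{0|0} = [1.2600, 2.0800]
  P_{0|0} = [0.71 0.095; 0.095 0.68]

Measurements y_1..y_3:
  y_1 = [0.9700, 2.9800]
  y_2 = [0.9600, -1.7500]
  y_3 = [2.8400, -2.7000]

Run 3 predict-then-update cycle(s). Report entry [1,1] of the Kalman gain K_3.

step 1: x^-=[1.8840, 2.0800]  P^-=[0.9282 0.3080; 0.3080 0.9400]  H_jac=[-0.3081 0.0000; 0.0000 -0.8731]  S=[0.5481 0.0729; 0.0729 0.9666]  K=[-0.4897 -0.2413; -0.0609 -0.8445]  nu=[0.0186, 3.4675]  x^+=[1.0382, -0.8494]  P^+=[0.7233 0.0635; 0.0635 0.2411]
step 2: x^-=[0.7833, -0.8494]  P^-=[0.8831 0.1448; 0.1448 0.5011]  H_jac=[0.7086 0.0000; 0.0000 0.7509]  S=[0.9034 0.0670; 0.0670 0.5325]  K=[0.6839 0.1181; 0.0617 0.6988]  nu=[0.2544, -2.4104]  x^+=[0.6726, -2.5181]  P^+=[0.4423 0.0302; 0.0302 0.2318]
step 3: x^-=[-0.0828, -2.5181]  P^-=[0.5813 0.1088; 0.1088 0.4918]  H_jac=[0.9966 0.0000; 0.0000 0.5839]  S=[1.0373 0.0533; 0.0533 0.4177]  K=[0.5543 0.0813; 0.0696 0.6787]  nu=[2.9227, -1.8882]  x^+=[1.3837, -3.5960]  P^+=[0.2550 0.0253; 0.0253 0.2894]

K[1,1] = 0.6787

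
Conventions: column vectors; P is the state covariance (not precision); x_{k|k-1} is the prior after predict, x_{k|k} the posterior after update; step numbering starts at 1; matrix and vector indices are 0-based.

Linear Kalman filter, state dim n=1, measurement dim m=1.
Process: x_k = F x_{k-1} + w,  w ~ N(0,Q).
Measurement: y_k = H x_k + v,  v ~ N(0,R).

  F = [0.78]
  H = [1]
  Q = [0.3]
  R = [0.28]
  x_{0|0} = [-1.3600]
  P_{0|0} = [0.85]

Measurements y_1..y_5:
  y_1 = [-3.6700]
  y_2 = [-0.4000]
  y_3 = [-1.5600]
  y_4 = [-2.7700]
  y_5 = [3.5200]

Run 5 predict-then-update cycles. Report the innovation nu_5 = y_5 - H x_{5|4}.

step 1: x^-=[-1.0608]  P^-=[0.8171]  S=[1.0971]  K=[0.7448]  nu=[-2.6092]  x^+=[-3.0041]  P^+=[0.2085]
step 2: x^-=[-2.3432]  P^-=[0.4269]  S=[0.7069]  K=[0.6039]  nu=[1.9432]  x^+=[-1.1697]  P^+=[0.1691]
step 3: x^-=[-0.9124]  P^-=[0.4029]  S=[0.6829]  K=[0.5900]  nu=[-0.6476]  x^+=[-1.2945]  P^+=[0.1652]
step 4: x^-=[-1.0097]  P^-=[0.4005]  S=[0.6805]  K=[0.5885]  nu=[-1.7603]  x^+=[-2.0457]  P^+=[0.1648]
step 5: x^-=[-1.5956]  P^-=[0.4003]  S=[0.6803]  K=[0.5884]  nu=[5.1156]  x^+=[1.4144]  P^+=[0.1647]

innov = [5.1156]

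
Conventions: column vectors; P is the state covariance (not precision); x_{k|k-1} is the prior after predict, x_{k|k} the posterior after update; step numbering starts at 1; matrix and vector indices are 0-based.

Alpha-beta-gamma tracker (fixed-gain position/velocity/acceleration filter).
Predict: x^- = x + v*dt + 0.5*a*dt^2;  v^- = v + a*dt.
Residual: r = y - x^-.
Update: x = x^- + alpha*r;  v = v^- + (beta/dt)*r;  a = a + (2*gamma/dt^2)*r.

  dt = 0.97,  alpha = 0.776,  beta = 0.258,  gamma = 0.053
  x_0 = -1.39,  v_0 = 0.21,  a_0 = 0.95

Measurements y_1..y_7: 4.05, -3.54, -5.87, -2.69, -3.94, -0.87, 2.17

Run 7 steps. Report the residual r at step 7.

resid = 3.0293

step 1: x_pred=-0.7394  r=4.7894  x^+=2.9772  v^+=2.4054  a^+=1.4896
step 2: x_pred=6.0112  r=-9.5512  x^+=-1.4005  v^+=1.3098  a^+=0.4135
step 3: x_pred=0.0646  r=-5.9346  x^+=-4.5407  v^+=0.1325  a^+=-0.2550
step 4: x_pred=-4.5321  r=1.8421  x^+=-3.1026  v^+=0.3751  a^+=-0.0475
step 5: x_pred=-2.7611  r=-1.1789  x^+=-3.6759  v^+=0.0155  a^+=-0.1803
step 6: x_pred=-3.7458  r=2.8758  x^+=-1.5142  v^+=0.6055  a^+=0.1437
step 7: x_pred=-0.8593  r=3.0293  x^+=1.4914  v^+=1.5505  a^+=0.4849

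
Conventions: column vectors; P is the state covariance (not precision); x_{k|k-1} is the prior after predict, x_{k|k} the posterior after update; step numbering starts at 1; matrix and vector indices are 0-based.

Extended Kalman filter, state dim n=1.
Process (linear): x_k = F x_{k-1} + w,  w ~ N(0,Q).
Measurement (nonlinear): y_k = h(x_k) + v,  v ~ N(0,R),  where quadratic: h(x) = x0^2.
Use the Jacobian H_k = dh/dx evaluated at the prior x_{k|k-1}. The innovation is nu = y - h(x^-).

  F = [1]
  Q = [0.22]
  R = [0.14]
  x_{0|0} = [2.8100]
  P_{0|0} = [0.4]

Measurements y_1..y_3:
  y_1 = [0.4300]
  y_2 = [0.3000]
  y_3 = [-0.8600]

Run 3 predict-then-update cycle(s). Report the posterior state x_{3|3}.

x_post = [0.1077]

step 1: x^-=[2.8100]  P^-=[0.6200]  H_jac=[5.6200]  S=[19.7223]  K=[0.1767]  nu=[-7.4661]  x^+=[1.4909]  P^+=[0.0044]
step 2: x^-=[1.4909]  P^-=[0.2244]  H_jac=[2.9819]  S=[2.1353]  K=[0.3134]  nu=[-1.9229]  x^+=[0.8884]  P^+=[0.0147]
step 3: x^-=[0.8884]  P^-=[0.2347]  H_jac=[1.7767]  S=[0.8809]  K=[0.4734]  nu=[-1.6492]  x^+=[0.1077]  P^+=[0.0373]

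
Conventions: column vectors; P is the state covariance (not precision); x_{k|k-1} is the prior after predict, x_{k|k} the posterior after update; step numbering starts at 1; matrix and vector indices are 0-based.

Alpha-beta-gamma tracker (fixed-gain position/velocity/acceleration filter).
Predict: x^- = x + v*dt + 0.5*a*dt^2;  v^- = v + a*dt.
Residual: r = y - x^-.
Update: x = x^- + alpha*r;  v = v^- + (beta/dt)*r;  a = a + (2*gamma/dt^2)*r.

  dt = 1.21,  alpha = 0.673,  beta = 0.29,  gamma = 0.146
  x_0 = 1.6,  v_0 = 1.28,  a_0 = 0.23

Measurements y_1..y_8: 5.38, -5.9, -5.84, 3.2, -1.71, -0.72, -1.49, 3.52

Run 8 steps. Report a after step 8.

a_post = 1.7495

step 1: x_pred=3.3172  r=2.0628  x^+=4.7055  v^+=2.0527  a^+=0.6414
step 2: x_pred=7.6588  r=-13.5588  x^+=-1.4663  v^+=-0.4208  a^+=-2.0627
step 3: x_pred=-3.4855  r=-2.3545  x^+=-5.0701  v^+=-3.4810  a^+=-2.5323
step 4: x_pred=-11.1359  r=14.3359  x^+=-1.4879  v^+=-3.1093  a^+=0.3268
step 5: x_pred=-5.0108  r=3.3008  x^+=-2.7894  v^+=-1.9227  a^+=0.9851
step 6: x_pred=-4.3947  r=3.6747  x^+=-1.9216  v^+=0.1500  a^+=1.7180
step 7: x_pred=-0.4824  r=-1.0076  x^+=-1.1605  v^+=1.9873  a^+=1.5171
step 8: x_pred=2.3547  r=1.1653  x^+=3.1390  v^+=4.1023  a^+=1.7495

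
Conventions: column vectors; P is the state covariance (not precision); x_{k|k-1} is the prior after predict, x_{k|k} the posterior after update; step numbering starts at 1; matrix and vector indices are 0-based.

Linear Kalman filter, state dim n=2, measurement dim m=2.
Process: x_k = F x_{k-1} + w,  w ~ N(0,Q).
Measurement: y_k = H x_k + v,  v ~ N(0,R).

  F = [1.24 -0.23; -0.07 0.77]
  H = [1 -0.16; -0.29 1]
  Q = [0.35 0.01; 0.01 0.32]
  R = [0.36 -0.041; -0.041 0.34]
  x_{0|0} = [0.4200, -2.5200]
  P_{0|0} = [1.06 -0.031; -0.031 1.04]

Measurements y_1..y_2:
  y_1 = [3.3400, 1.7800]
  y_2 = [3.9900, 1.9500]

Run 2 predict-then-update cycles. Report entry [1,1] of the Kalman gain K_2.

K[1,1] = 0.5773

step 1: x^-=[1.1004, -1.9698]  P^-=[2.0526 -0.2963; -0.2963 0.9452]  S=[2.5316 -1.0975; -1.0975 1.6296]  K=[0.8366 0.0163; 0.1377 0.7255]  nu=[1.9244, 4.0689]  x^+=[2.7769, 1.2472]  P^+=[0.3103 0.0612; 0.0612 0.2588]
step 2: x^-=[3.1565, 0.7659]  P^-=[0.8059 -0.0033; -0.0033 0.4683]  S=[1.1789 -0.3531; -0.3531 0.8780]  K=[0.6858 0.0058; 0.1066 0.5773]  nu=[0.9561, 2.0995]  x^+=[3.8244, 2.0799]  P^+=[0.2543 0.0476; 0.0476 0.2057]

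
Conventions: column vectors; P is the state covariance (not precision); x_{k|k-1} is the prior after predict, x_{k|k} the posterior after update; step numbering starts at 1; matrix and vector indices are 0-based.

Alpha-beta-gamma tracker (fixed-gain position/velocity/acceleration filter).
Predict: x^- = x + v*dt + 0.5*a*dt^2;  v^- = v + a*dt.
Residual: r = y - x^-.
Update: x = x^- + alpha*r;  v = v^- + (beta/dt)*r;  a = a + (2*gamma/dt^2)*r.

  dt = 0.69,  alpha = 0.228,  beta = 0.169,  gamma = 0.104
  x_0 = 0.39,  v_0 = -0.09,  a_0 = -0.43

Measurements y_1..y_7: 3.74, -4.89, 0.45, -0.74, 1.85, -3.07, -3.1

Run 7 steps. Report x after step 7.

x_post = -3.0933

step 1: x_pred=0.2255  r=3.5145  x^+=1.0268  v^+=0.4741  a^+=1.1054
step 2: x_pred=1.6171  r=-6.5071  x^+=0.1335  v^+=-0.3569  a^+=-1.7374
step 3: x_pred=-0.5264  r=0.9764  x^+=-0.3038  v^+=-1.3166  a^+=-1.3109
step 4: x_pred=-1.5243  r=0.7843  x^+=-1.3455  v^+=-2.0290  a^+=-0.9682
step 5: x_pred=-2.9760  r=4.8260  x^+=-1.8757  v^+=-1.5151  a^+=1.1402
step 6: x_pred=-2.6496  r=-0.4204  x^+=-2.7455  v^+=-0.8313  a^+=0.9565
step 7: x_pred=-3.0914  r=-0.0086  x^+=-3.0933  v^+=-0.1734  a^+=0.9528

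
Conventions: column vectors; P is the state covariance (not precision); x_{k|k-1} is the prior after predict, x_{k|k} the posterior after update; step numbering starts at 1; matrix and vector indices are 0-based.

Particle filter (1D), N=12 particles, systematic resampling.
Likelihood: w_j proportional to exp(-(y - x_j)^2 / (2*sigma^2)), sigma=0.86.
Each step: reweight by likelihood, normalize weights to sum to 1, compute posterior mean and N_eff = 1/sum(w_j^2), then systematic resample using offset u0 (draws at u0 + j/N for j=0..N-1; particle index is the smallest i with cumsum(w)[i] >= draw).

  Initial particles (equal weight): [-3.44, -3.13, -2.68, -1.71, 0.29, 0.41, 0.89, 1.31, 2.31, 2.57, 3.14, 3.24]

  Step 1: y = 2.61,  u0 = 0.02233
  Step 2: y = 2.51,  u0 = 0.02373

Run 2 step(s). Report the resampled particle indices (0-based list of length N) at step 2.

resampled_idx = [1, 2, 3, 4, 4, 5, 6, 7, 8, 9, 10, 11]

step 1: w=[0.0000, 0.0000, 0.0000, 0.0000, 0.0065, 0.0094, 0.0334, 0.0788, 0.2323, 0.2466, 0.2042, 0.1888]  mean=2.5621  Neff=5.0100  idx=[6, 7, 8, 8, 8, 9, 9, 9, 10, 10, 11, 11]
step 2: w=[0.0181, 0.0403, 0.1037, 0.1037, 0.1037, 0.1063, 0.1063, 0.1063, 0.0815, 0.0815, 0.0743, 0.0743]  mean=2.6005  Neff=10.8171  idx=[1, 2, 3, 4, 4, 5, 6, 7, 8, 9, 10, 11]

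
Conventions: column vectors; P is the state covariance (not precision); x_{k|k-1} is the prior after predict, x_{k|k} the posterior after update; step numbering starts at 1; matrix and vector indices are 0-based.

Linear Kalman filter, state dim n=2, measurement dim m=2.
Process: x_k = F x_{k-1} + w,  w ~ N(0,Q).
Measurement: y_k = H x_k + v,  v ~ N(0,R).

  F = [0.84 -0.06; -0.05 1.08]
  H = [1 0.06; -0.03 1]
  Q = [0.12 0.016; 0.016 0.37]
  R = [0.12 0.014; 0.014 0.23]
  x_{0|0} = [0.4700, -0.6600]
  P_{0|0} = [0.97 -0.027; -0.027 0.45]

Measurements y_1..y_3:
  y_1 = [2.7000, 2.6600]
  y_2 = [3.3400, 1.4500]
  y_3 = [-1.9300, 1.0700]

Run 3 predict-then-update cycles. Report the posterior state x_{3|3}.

step 1: x^-=[0.4344, -0.7363]  P^-=[0.8088 -0.0785; -0.0785 0.9002]  S=[0.9226 -0.0346; -0.0346 1.1357]  K=[0.8691 -0.0640; 0.0033 0.7949]  nu=[2.3098, 3.4093]  x^+=[2.2237, 1.9812]  P^+=[0.1034 0.0005; 0.0005 0.1829]
step 2: x^-=[1.7490, 2.0285]  P^-=[0.1935 0.0003; 0.0003 0.5835]  S=[0.3157 0.0435; 0.0435 0.8137]  K=[0.6186 -0.0398; 0.0131 0.7164]  nu=[1.4693, -0.5261]  x^+=[2.6789, 1.6709]  P^+=[0.0736 0.0017; 0.0017 0.1650]
step 3: x^-=[2.1500, 1.6707]  P^-=[0.1723 0.0038; 0.0038 0.5625]  S=[0.2948 0.0463; 0.0463 0.7924]  K=[0.5910 -0.0363; 0.0159 0.7088]  nu=[-4.1803, -0.5362]  x^+=[-0.3012, 1.2244]  P^+=[0.0703 0.0020; 0.0020 0.1633]

x_post = [-0.3012, 1.2244]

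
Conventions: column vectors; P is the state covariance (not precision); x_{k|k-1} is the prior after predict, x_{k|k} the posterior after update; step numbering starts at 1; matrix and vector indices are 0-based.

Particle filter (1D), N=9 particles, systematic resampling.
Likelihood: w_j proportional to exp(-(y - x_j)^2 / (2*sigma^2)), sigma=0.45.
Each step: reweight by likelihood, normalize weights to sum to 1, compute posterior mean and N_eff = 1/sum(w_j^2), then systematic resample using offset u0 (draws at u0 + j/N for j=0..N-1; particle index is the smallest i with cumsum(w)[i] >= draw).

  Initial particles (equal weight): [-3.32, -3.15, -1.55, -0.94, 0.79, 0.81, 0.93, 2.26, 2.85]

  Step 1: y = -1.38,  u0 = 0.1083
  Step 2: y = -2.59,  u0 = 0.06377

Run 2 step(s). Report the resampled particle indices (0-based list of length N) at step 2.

step 1: w=[0.0001, 0.0003, 0.6001, 0.3996, 0.0000, 0.0000, 0.0000, 0.0000, 0.0000]  mean=-1.3068  Neff=1.9240  idx=[2, 2, 2, 2, 2, 3, 3, 3, 3]
step 2: w=[0.1973, 0.1973, 0.1973, 0.1973, 0.1973, 0.0034, 0.0034, 0.0034, 0.0034]  mean=-1.5416  Neff=5.1389  idx=[0, 0, 1, 2, 2, 3, 3, 4, 4]

resampled_idx = [0, 0, 1, 2, 2, 3, 3, 4, 4]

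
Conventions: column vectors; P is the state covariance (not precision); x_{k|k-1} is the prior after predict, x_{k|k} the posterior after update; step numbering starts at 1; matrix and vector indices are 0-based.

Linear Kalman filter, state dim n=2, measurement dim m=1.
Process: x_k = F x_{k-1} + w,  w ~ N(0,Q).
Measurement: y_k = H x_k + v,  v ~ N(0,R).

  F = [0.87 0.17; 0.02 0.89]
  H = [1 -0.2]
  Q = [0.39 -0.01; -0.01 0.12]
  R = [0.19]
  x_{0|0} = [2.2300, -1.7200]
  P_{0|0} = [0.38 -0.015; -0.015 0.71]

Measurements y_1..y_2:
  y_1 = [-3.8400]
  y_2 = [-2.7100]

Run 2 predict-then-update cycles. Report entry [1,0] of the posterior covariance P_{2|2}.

step 1: x^-=[1.6477, -1.4862]  P^-=[0.6937 0.0924; 0.0924 0.6820]  S=[0.8740]  K=[0.7725; -0.0504]  nu=[-5.7849]  x^+=[-2.8214, -1.1948]  P^+=[0.1721 0.1264; 0.1264 0.6798]
step 2: x^-=[-2.6577, -1.1198]  P^-=[0.5773 0.1941; 0.1941 0.6630]  S=[0.7161]  K=[0.7519; 0.0859]  nu=[-0.2762]  x^+=[-2.8654, -1.1435]  P^+=[0.1724 0.1479; 0.1479 0.6577]

P_post[1,0] = 0.1479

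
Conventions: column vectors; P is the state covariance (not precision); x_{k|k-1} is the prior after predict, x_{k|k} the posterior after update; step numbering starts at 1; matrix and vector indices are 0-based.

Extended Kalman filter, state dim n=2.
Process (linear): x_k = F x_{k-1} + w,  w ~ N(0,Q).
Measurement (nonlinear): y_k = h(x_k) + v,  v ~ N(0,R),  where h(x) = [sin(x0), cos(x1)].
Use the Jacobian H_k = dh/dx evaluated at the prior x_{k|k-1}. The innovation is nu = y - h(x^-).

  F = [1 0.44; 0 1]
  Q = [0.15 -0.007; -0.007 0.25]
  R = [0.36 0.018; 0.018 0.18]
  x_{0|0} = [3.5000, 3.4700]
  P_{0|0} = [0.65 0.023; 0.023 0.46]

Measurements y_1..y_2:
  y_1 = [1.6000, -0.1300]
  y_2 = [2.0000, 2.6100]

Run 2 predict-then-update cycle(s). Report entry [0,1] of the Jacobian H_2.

step 1: x^-=[5.0268, 3.4700]  P^-=[0.9093 0.2184; 0.2184 0.7100]  H_jac=[0.3093 0.0000; 0.0000 0.3225]  S=[0.4470 0.0398; 0.0398 0.2539]  K=[0.6130 0.1814; 0.0718 0.8908]  nu=[2.5510, 0.8166]  x^+=[6.7387, 4.3806]  P^+=[0.7241 0.1355; 0.1355 0.5012]
step 2: x^-=[8.6661, 4.3806]  P^-=[1.0904 0.3490; 0.3490 0.7512]  H_jac=[-0.7258 0.0000; 0.0000 0.9455]  S=[0.9344 -0.2215; -0.2215 0.8515]  K=[-0.8047 0.1782; -0.0782 0.8137]  nu=[1.3121, 2.9357]  x^+=[8.1334, 6.6670]  P^+=[0.3947 0.0186; 0.0186 0.1534]

H_jac[0,1] = 0.0000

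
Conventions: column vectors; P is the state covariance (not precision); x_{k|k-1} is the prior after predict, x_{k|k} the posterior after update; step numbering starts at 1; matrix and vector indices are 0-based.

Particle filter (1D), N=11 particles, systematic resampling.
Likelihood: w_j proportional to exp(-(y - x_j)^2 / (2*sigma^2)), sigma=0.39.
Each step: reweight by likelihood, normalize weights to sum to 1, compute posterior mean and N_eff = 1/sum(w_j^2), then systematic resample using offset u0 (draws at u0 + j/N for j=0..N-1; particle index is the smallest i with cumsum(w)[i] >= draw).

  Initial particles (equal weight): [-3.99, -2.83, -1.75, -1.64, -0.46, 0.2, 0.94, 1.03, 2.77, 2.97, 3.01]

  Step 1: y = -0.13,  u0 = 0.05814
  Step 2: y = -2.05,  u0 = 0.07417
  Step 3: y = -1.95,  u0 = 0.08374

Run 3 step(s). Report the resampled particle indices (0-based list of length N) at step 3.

step 1: w=[0.0000, 0.0000, 0.0001, 0.0004, 0.4875, 0.4875, 0.0162, 0.0084, 0.0000, 0.0000, 0.0000]  mean=-0.1038  Neff=2.1026  idx=[4, 4, 4, 4, 4, 5, 5, 5, 5, 5, 5]
step 2: w=[0.1999, 0.1999, 0.1999, 0.1999, 0.1999, 0.0000, 0.0000, 0.0000, 0.0000, 0.0000, 0.0000]  mean=-0.4598  Neff=5.0029  idx=[0, 0, 1, 1, 2, 2, 3, 3, 4, 4, 4]
step 3: w=[0.0909, 0.0909, 0.0909, 0.0909, 0.0909, 0.0909, 0.0909, 0.0909, 0.0909, 0.0909, 0.0909]  mean=-0.4600  Neff=11.0000  idx=[0, 1, 2, 3, 4, 5, 6, 7, 8, 9, 10]

resampled_idx = [0, 1, 2, 3, 4, 5, 6, 7, 8, 9, 10]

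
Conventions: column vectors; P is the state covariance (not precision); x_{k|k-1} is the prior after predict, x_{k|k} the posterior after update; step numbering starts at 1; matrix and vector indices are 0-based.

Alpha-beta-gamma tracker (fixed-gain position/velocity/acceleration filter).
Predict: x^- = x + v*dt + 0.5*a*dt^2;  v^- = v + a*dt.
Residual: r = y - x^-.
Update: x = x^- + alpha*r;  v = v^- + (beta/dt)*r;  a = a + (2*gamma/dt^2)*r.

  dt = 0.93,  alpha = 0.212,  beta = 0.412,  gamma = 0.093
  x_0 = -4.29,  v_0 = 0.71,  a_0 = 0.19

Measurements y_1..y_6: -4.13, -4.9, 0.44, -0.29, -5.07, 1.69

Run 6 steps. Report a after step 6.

step 1: x_pred=-3.5475  r=-0.5825  x^+=-3.6710  v^+=0.6287  a^+=0.0647
step 2: x_pred=-3.0584  r=-1.8416  x^+=-3.4488  v^+=-0.1270  a^+=-0.3313
step 3: x_pred=-3.7102  r=4.1502  x^+=-2.8303  v^+=1.4035  a^+=0.5612
step 4: x_pred=-1.2824  r=0.9924  x^+=-1.0720  v^+=2.3650  a^+=0.7746
step 5: x_pred=1.4624  r=-6.5324  x^+=0.0776  v^+=0.1915  a^+=-0.6302
step 6: x_pred=-0.0169  r=1.7069  x^+=0.3450  v^+=0.3616  a^+=-0.2631

a_post = -0.2631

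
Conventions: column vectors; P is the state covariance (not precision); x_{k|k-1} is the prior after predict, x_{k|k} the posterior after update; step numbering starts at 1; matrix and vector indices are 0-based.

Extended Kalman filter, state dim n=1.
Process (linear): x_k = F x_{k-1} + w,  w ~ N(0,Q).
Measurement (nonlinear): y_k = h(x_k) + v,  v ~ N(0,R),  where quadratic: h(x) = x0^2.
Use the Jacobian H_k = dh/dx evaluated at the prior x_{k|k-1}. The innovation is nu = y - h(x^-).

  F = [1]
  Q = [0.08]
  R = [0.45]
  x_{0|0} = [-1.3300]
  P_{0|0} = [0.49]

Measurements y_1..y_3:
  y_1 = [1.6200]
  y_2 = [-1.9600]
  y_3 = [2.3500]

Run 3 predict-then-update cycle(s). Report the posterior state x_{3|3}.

x_post = [-0.7212]

step 1: x^-=[-1.3300]  P^-=[0.5700]  H_jac=[-2.6600]  S=[4.4831]  K=[-0.3382]  nu=[-0.1489]  x^+=[-1.2796]  P^+=[0.0572]
step 2: x^-=[-1.2796]  P^-=[0.1372]  H_jac=[-2.5593]  S=[1.3487]  K=[-0.2604]  nu=[-3.5975]  x^+=[-0.3430]  P^+=[0.0458]
step 3: x^-=[-0.3430]  P^-=[0.1258]  H_jac=[-0.6859]  S=[0.5092]  K=[-0.1694]  nu=[2.2324]  x^+=[-0.7212]  P^+=[0.1112]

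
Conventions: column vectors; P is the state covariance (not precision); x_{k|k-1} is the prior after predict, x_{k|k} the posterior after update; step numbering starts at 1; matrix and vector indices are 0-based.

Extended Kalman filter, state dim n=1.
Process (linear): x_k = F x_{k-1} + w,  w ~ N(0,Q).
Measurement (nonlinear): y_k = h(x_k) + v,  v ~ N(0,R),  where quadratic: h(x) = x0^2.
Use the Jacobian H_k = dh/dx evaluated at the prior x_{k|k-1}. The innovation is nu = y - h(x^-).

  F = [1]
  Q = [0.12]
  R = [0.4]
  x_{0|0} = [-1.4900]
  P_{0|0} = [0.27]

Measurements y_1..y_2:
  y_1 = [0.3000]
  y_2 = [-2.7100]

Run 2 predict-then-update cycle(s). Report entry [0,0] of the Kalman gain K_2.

K[0,0] = -0.3133

step 1: x^-=[-1.4900]  P^-=[0.3900]  H_jac=[-2.9800]  S=[3.8634]  K=[-0.3008]  nu=[-1.9201]  x^+=[-0.9124]  P^+=[0.0404]
step 2: x^-=[-0.9124]  P^-=[0.1604]  H_jac=[-1.8248]  S=[0.9340]  K=[-0.3133]  nu=[-3.5424]  x^+=[0.1976]  P^+=[0.0687]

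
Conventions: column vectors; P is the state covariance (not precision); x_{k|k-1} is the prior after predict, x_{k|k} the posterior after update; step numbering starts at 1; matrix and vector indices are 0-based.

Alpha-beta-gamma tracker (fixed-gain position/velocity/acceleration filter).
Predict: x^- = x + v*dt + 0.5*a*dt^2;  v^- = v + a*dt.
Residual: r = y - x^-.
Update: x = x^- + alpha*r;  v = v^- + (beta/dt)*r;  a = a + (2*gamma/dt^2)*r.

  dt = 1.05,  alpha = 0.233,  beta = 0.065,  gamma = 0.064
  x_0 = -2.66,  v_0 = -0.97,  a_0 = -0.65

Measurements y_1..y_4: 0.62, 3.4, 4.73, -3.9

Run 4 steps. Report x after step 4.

x_post = -0.9537

step 1: x_pred=-4.0368  r=4.6568  x^+=-2.9518  v^+=-1.3642  a^+=-0.1093
step 2: x_pred=-4.4445  r=7.8445  x^+=-2.6167  v^+=-0.9934  a^+=0.8014
step 3: x_pred=-3.2180  r=7.9480  x^+=-1.3661  v^+=0.3401  a^+=1.7242
step 4: x_pred=-0.0586  r=-3.8414  x^+=-0.9537  v^+=1.9126  a^+=1.2782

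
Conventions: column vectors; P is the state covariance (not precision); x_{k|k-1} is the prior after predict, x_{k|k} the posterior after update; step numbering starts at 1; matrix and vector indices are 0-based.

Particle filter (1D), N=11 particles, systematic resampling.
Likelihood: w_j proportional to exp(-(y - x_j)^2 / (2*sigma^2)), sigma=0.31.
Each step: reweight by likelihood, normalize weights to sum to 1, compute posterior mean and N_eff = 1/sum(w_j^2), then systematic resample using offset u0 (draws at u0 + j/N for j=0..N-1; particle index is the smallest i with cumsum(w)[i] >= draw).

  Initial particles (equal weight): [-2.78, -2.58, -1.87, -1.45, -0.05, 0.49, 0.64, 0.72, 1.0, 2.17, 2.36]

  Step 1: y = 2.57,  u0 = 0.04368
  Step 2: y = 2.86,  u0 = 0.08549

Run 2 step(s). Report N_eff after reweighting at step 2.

step 1: w=[0.0000, 0.0000, 0.0000, 0.0000, 0.0000, 0.0000, 0.0000, 0.0000, 0.0000, 0.3537, 0.6463]  mean=2.2928  Neff=1.8422  idx=[9, 9, 9, 9, 10, 10, 10, 10, 10, 10, 10]
step 2: w=[0.0375, 0.0375, 0.0375, 0.0375, 0.1215, 0.1215, 0.1215, 0.1215, 0.1215, 0.1215, 0.1215]  mean=2.3315  Neff=9.1853  idx=[2, 4, 4, 5, 6, 7, 7, 8, 9, 10, 10]

N_eff = 9.1853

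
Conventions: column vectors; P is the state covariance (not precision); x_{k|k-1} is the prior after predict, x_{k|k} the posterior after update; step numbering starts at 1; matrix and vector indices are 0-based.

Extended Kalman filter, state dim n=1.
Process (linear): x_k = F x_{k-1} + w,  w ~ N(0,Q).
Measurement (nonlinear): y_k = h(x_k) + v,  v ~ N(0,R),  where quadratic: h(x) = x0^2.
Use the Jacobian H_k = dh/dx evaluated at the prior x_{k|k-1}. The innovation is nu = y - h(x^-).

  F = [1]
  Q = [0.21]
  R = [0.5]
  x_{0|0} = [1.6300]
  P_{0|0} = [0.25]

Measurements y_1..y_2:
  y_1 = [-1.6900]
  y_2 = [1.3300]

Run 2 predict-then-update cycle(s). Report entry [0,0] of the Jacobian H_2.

H_jac[0,0] = 0.8406

step 1: x^-=[1.6300]  P^-=[0.4600]  H_jac=[3.2600]  S=[5.3887]  K=[0.2783]  nu=[-4.3469]  x^+=[0.4203]  P^+=[0.0427]
step 2: x^-=[0.4203]  P^-=[0.2527]  H_jac=[0.8406]  S=[0.6786]  K=[0.3130]  nu=[1.1533]  x^+=[0.7814]  P^+=[0.1862]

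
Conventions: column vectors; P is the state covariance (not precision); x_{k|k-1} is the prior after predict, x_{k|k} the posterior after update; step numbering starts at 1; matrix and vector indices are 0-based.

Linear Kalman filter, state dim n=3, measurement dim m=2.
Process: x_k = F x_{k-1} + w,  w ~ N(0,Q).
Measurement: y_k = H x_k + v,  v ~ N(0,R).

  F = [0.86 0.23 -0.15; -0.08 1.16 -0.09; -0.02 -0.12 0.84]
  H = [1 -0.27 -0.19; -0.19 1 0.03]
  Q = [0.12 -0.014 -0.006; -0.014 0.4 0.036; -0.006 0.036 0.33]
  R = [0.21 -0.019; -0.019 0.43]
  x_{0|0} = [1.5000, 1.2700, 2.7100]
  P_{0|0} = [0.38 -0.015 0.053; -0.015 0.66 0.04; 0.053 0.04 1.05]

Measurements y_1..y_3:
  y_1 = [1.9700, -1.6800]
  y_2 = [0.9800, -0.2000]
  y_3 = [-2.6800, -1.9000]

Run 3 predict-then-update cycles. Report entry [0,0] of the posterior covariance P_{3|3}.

step 1: x^-=[1.1756, 1.1093, 2.0940]  P^-=[0.4372 0.1242 -0.1145; 0.1242 1.2942 -0.0985; -0.1145 -0.0985 1.0706]  S=[0.7466 -0.3151; -0.3151 1.6892]  K=[0.6288 0.1396; 0.0435 0.7586; -0.4357 -0.1077]  nu=[1.4918, -2.6288]  x^+=[1.7466, -0.8199, 1.7271]  P^+=[0.1644 0.0771 0.0749; 0.0771 0.3416 -0.0520; 0.0749 -0.0520 0.9389]
step 2: x^-=[1.0545, -1.2463, 1.5142]  P^-=[0.2956 0.1592 -0.1015; 0.1592 0.8659 -0.1394; -0.1015 -0.1394 1.0058]  S=[0.5433 -0.1264; -0.1264 1.2398]  K=[0.5318 0.1349; 0.0691 0.6777; -0.4980 -0.1233]  nu=[-0.1232, 1.2012]  x^+=[1.1509, -0.4407, 1.4275]  P^+=[0.1375 0.0726 0.0462; 0.0726 0.3057 -0.0608; 0.0462 -0.0608 0.8677]
step 3: x^-=[0.6743, -0.7318, 1.2289]  P^-=[0.2784 0.1498 -0.1133; 0.1498 0.8192 -0.1359; -0.1133 -0.1359 0.9578]  S=[0.5309 -0.1217; -0.1217 1.1963]  K=[0.5187 0.1309; 0.0663 0.6643; -0.5154 -0.1240]  nu=[-3.3184, -1.0770]  x^+=[-1.1880, -1.6673, 3.0729]  P^+=[0.1316 0.0705 0.0321; 0.0705 0.2996 -0.0618; 0.0321 -0.0618 0.8139]

P_post[0,0] = 0.1316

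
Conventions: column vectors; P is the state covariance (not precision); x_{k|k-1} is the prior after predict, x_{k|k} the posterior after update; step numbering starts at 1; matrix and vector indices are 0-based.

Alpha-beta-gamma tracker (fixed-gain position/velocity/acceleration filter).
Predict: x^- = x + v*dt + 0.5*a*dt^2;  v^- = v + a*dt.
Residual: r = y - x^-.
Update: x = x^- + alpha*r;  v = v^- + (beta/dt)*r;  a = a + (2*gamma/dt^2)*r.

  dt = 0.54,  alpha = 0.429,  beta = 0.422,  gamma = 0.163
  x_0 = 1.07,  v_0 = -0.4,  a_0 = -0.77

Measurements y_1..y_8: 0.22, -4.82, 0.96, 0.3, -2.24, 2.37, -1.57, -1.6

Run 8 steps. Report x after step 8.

step 1: x_pred=0.7417  r=-0.5217  x^+=0.5179  v^+=-1.2235  a^+=-1.3533
step 2: x_pred=-0.3401  r=-4.4799  x^+=-2.2620  v^+=-5.4553  a^+=-6.3617
step 3: x_pred=-6.1353  r=7.0953  x^+=-3.0914  v^+=-3.3457  a^+=1.5707
step 4: x_pred=-4.6691  r=4.9691  x^+=-2.5374  v^+=1.3858  a^+=7.1260
step 5: x_pred=-0.7501  r=-1.4899  x^+=-1.3892  v^+=4.0695  a^+=5.4603
step 6: x_pred=1.6044  r=0.7656  x^+=1.9328  v^+=7.6164  a^+=6.3163
step 7: x_pred=6.9666  r=-8.5366  x^+=3.3044  v^+=4.3560  a^+=-3.2274
step 8: x_pred=5.1861  r=-6.7861  x^+=2.2748  v^+=-2.6900  a^+=-10.8140

x_post = 2.2748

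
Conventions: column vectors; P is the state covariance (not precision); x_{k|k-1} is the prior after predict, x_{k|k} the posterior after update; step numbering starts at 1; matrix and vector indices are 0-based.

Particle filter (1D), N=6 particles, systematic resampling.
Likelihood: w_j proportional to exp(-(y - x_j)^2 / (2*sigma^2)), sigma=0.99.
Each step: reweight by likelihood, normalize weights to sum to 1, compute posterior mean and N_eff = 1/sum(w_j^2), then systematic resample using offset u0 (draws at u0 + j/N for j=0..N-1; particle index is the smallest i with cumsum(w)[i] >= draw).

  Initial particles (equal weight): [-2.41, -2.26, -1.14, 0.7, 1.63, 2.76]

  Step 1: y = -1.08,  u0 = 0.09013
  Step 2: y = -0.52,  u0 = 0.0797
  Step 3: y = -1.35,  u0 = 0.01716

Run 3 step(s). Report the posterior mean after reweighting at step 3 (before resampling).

step 1: w=[0.1915, 0.2320, 0.4713, 0.0938, 0.0111, 0.0003]  mean=-1.4387  Neff=3.1100  idx=[0, 1, 1, 2, 2, 3]
step 2: w=[0.0599, 0.0790, 0.0790, 0.3044, 0.3044, 0.1733]  mean=-1.0742  Neff=4.3214  idx=[1, 3, 3, 4, 4, 5]
step 3: w=[0.1399, 0.2088, 0.2088, 0.2088, 0.2088, 0.0250]  mean=-1.2507  Neff=5.1406  idx=[0, 1, 2, 2, 3, 4]

post_mean = -1.2507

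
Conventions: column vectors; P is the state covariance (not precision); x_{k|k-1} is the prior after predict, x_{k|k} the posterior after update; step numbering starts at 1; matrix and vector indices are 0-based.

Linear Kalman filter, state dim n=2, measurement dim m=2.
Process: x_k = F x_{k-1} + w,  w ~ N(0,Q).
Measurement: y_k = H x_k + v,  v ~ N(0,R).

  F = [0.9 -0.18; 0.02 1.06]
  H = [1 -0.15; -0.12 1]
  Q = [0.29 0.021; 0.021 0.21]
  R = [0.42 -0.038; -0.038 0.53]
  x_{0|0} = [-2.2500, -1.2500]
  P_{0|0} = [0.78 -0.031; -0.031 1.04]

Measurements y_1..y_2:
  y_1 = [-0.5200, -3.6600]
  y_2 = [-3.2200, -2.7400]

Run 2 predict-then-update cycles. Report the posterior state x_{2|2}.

x_post = [-2.2632, -3.0674]

step 1: x^-=[-1.8000, -1.3700]  P^-=[0.9655 -0.1929; -0.1929 1.3775]  S=[1.4744 -0.5568; -0.5568 1.9677]  K=[0.6889 0.0380; -0.0024 0.7112]  nu=[1.0745, -2.5060]  x^+=[-1.1551, -3.1547]  P^+=[0.2922 0.0291; 0.0291 0.3805]
step 2: x^-=[-0.4718, -3.3671]  P^-=[0.5296 -0.0187; -0.0187 0.6389]  S=[0.9696 -0.2164; -0.2164 1.1810]  K=[0.5563 0.0323; 0.0032 0.5434]  nu=[-3.2533, 0.5705]  x^+=[-2.2632, -3.0674]  P^+=[0.2361 0.0243; 0.0243 0.2908]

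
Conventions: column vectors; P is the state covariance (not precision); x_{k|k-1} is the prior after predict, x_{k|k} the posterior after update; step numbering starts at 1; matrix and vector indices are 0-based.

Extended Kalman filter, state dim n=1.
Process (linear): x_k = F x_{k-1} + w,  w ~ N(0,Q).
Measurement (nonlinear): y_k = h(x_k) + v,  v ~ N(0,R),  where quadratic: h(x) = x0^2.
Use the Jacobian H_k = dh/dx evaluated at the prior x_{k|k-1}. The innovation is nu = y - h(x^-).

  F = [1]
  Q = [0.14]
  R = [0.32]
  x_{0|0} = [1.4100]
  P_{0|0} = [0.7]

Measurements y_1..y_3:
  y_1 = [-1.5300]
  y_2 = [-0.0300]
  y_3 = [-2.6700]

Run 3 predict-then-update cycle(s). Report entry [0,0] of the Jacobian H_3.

H_jac[0,0] = 0.4044

step 1: x^-=[1.4100]  P^-=[0.8400]  H_jac=[2.8200]  S=[7.0000]  K=[0.3384]  nu=[-3.5181]  x^+=[0.2195]  P^+=[0.0384]
step 2: x^-=[0.2195]  P^-=[0.1784]  H_jac=[0.4390]  S=[0.3544]  K=[0.2210]  nu=[-0.0782]  x^+=[0.2022]  P^+=[0.1611]
step 3: x^-=[0.2022]  P^-=[0.3011]  H_jac=[0.4044]  S=[0.3692]  K=[0.3298]  nu=[-2.7109]  x^+=[-0.6918]  P^+=[0.2609]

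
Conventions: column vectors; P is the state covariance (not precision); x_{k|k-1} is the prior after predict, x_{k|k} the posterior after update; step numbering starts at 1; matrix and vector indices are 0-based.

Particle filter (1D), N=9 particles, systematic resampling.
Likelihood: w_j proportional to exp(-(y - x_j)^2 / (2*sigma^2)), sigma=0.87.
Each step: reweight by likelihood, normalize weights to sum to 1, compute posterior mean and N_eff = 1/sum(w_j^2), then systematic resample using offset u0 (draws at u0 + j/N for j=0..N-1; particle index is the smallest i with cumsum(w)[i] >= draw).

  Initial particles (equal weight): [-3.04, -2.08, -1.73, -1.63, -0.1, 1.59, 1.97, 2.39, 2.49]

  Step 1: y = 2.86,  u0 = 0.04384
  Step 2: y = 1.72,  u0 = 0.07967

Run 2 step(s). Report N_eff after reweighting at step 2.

N_eff = 8.7811

step 1: w=[0.0000, 0.0000, 0.0000, 0.0000, 0.0011, 0.1268, 0.2180, 0.3180, 0.3361]  mean=2.2278  Neff=3.6013  idx=[5, 6, 6, 7, 7, 7, 8, 8, 8]
step 2: w=[0.1380, 0.1339, 0.1339, 0.1037, 0.1037, 0.1037, 0.0943, 0.0943, 0.0943]  mean=2.1954  Neff=8.7811  idx=[0, 1, 2, 3, 4, 5, 6, 7, 8]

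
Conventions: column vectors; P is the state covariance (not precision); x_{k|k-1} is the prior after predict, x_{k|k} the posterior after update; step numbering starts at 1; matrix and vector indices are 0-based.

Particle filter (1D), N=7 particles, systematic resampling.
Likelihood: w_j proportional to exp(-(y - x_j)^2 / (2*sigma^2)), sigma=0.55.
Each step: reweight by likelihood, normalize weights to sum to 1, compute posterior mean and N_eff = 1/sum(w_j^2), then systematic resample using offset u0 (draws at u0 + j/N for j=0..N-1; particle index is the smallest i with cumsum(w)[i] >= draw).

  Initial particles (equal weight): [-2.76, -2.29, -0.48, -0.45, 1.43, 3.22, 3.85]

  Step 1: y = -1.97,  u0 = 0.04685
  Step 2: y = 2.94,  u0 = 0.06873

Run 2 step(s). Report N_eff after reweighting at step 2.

step 1: w=[0.2856, 0.6764, 0.0204, 0.0176, 0.0000, 0.0000, 0.0000]  mean=-2.3549  Neff=1.8525  idx=[0, 0, 1, 1, 1, 1, 1]
step 2: w=[0.0000, 0.0000, 0.2000, 0.2000, 0.2000, 0.2000, 0.2000]  mean=-2.2900  Neff=5.0008  idx=[2, 3, 3, 4, 5, 5, 6]

N_eff = 5.0008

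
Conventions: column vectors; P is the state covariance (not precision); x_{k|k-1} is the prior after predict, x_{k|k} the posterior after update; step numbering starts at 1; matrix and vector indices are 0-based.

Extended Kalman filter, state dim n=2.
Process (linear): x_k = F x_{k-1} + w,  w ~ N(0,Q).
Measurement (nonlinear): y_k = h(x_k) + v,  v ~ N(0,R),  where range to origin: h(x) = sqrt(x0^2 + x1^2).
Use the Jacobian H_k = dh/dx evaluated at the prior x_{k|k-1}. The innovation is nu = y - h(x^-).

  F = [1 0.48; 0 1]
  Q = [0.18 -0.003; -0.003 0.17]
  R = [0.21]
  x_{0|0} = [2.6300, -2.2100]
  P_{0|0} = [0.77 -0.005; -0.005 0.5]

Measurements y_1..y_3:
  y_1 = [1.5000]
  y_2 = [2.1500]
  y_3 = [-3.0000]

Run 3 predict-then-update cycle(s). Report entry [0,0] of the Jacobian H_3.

step 1: x^-=[1.5692, -2.2100]  P^-=[1.0604 0.2320; 0.2320 0.6700]  H_jac=[0.5789 -0.8154]  S=[0.7918]  K=[0.5364; -0.5203]  nu=[-1.2104]  x^+=[0.9199, -1.5802]  P^+=[0.8326 0.4530; 0.4530 0.4556]
step 2: x^-=[0.1614, -1.5802]  P^-=[1.5524 0.6687; 0.6687 0.6256]  H_jac=[0.1016 -0.9948]  S=[0.7100]  K=[-0.7148; -0.7809]  nu=[0.5616]  x^+=[-0.2400, -2.0187]  P^+=[1.1897 0.2724; 0.2724 0.1927]
step 3: x^-=[-1.2090, -2.0187]  P^-=[1.6755 0.3619; 0.3619 0.3627]  H_jac=[-0.5138 -0.8579]  S=[1.2382]  K=[-0.9460; -0.4014]  nu=[-5.3531]  x^+=[3.8548, 0.1301]  P^+=[0.5675 -0.1083; -0.1083 0.1631]

H_jac[0,0] = -0.5138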